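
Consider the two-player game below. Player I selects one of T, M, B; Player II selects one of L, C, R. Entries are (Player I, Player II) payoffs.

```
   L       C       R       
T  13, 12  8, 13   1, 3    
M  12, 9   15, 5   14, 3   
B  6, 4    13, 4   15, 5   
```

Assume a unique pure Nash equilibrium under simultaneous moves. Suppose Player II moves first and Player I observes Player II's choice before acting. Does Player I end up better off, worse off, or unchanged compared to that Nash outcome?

Backward induction with Player II moving first.
- L: Player I compares 13, 12, 6 and picks T; Player II would get 12.
- C: Player I compares 8, 15, 13 and picks M; Player II would get 5.
- R: Player I compares 1, 14, 15 and picks B; Player II would get 5.
Among 12, 5, 5, the best is 12 at L. Subgame-perfect outcome: (T, L) with payoffs (13, 12).
Under simultaneous play:
Player I's best replies: L→T; C→M; R→B.
Player II's best replies: T→C; M→L; B→R.
The unique mutual best reply is (B, R), giving (15, 5).
Player I earns 13 sequentially versus 15 at the Nash outcome: worse off.

worse off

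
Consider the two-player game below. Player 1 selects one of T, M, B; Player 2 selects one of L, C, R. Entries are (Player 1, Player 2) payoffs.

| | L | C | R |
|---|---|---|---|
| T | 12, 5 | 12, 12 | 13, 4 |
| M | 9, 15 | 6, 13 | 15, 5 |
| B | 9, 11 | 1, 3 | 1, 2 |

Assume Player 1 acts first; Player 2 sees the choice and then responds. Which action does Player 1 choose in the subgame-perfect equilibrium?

Backward induction with Player 1 moving first.
- T → Player 2 plays C (best of 5, 12, 4); Player 1 gets 12.
- M → Player 2 plays L (best of 15, 13, 5); Player 1 gets 9.
- B → Player 2 plays L (best of 11, 3, 2); Player 1 gets 9.
Player 1's induced payoffs are 12, 9, 9, so Player 1 commits to T. Subgame-perfect outcome: (T, C) with payoffs (12, 12).

T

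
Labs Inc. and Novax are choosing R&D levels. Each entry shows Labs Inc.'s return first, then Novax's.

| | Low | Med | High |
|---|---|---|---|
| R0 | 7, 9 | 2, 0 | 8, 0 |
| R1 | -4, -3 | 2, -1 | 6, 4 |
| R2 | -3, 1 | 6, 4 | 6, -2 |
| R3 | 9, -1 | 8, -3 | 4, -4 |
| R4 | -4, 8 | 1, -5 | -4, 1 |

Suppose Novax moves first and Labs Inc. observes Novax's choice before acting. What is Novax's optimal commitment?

High

Labs Inc. best-responds to each possible Novax move:
- Low: BR = R3, leader payoff -1.
- Med: BR = R3, leader payoff -3.
- High: BR = R0, leader payoff 0.
Maximizing over -1, -3, 0, Novax chooses High. Subgame-perfect outcome: (R0, High) with payoffs (8, 0).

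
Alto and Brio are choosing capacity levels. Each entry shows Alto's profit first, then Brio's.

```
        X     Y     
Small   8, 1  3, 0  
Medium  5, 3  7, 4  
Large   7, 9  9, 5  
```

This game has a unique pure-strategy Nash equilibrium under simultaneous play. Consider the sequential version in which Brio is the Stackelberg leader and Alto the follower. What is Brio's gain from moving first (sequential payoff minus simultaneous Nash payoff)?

4

Work backward from Alto's decision.
- X: Alto compares 8, 5, 7 and picks Small; Brio would get 1.
- Y: Alto compares 3, 7, 9 and picks Large; Brio would get 5.
Brio's induced payoffs are 1, 5, so Brio commits to Y. Subgame-perfect outcome: (Large, Y) with payoffs (9, 5).
Now find the simultaneous Nash equilibrium.
Alto's best replies: X→Small; Y→Large.
Brio's best replies: Small→X; Medium→Y; Large→X.
The unique mutual best reply is (Small, X), giving (8, 1).
Brio's commitment gain: 5 − 1 = 4.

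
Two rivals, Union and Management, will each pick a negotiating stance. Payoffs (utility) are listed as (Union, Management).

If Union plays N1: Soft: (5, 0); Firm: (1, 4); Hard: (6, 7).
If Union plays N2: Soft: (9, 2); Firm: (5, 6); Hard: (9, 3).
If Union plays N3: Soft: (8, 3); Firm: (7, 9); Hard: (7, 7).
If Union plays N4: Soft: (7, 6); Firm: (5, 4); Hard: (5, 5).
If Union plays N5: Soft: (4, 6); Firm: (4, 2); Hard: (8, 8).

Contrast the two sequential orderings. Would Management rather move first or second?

If Union leads: Management's best replies are N1→Hard, N2→Firm, N3→Firm, N4→Soft, N5→Hard; Union's induced payoffs 6, 5, 7, 7, 8; outcome (N5, Hard), payoffs (8, 8).
If Management leads: Union's best replies are Soft→N2, Firm→N3, Hard→N2; Management's induced payoffs 2, 9, 3; outcome (N3, Firm), payoffs (7, 9).
Management gets 9 moving first and 8 moving second, so Management prefers to move first.

first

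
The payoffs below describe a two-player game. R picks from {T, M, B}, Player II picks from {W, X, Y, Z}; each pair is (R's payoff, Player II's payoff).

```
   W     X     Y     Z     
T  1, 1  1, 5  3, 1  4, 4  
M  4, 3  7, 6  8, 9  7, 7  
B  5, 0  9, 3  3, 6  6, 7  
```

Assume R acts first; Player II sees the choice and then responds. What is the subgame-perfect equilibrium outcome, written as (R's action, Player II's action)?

Solve by backward induction (R leads).
- T → Player II plays X (best of 1, 5, 1, 4); R gets 1.
- M → Player II plays Y (best of 3, 6, 9, 7); R gets 8.
- B → Player II plays Z (best of 0, 3, 6, 7); R gets 6.
Maximizing over 1, 8, 6, R chooses M. Subgame-perfect outcome: (M, Y) with payoffs (8, 9).

(M, Y)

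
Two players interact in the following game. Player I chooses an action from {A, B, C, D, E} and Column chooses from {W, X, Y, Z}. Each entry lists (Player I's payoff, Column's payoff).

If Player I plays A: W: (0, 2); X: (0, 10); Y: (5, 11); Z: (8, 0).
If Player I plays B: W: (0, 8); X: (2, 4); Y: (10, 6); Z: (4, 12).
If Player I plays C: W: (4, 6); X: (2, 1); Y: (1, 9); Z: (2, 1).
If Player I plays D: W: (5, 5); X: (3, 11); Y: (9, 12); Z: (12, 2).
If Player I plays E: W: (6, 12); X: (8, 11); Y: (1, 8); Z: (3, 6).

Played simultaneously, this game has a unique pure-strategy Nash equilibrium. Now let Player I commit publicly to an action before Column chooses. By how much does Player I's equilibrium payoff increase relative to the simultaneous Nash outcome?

Work backward from Column's decision.
- A: BR = Y, leader payoff 5.
- B: BR = Z, leader payoff 4.
- C: BR = Y, leader payoff 1.
- D: BR = Y, leader payoff 9.
- E: BR = W, leader payoff 6.
Among 5, 4, 1, 9, 6, the best is 9 at D. Subgame-perfect outcome: (D, Y) with payoffs (9, 12).
Under simultaneous play:
Player I's best replies: W→E; X→E; Y→B; Z→D.
Column's best replies: A→Y; B→Z; C→Y; D→Y; E→W.
Only (E, W) has each player best-responding; Nash payoffs (6, 12).
Player I's commitment gain: 9 − 6 = 3.

3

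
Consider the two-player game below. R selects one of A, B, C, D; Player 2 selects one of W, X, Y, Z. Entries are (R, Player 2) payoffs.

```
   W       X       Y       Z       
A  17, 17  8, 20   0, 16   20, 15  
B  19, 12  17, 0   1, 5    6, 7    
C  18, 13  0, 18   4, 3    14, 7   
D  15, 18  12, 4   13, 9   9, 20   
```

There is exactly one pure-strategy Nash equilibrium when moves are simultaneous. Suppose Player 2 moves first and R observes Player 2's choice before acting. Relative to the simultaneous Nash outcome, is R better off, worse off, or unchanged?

Solve by backward induction (Player 2 leads).
- W: R compares 17, 19, 18, 15 and picks B; Player 2 would get 12.
- X: R compares 8, 17, 0, 12 and picks B; Player 2 would get 0.
- Y: R compares 0, 1, 4, 13 and picks D; Player 2 would get 9.
- Z: R compares 20, 6, 14, 9 and picks A; Player 2 would get 15.
Player 2's induced payoffs are 12, 0, 9, 15, so Player 2 commits to Z. Subgame-perfect outcome: (A, Z) with payoffs (20, 15).
Under simultaneous play:
R's best replies: W→B; X→B; Y→D; Z→A.
Player 2's best replies: A→X; B→W; C→X; D→Z.
The unique mutual best reply is (B, W), giving (19, 12).
R earns 20 sequentially versus 19 at the Nash outcome: better off.

better off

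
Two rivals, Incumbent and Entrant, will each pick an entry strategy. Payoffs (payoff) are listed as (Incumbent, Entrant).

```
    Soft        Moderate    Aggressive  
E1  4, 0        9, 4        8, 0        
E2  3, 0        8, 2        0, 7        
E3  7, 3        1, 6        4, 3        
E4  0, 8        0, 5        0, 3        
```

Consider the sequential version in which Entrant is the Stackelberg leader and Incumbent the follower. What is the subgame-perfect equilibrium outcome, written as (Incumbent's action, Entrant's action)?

(E1, Moderate)

Backward induction with Entrant moving first.
- Soft → Incumbent plays E3 (best of 4, 3, 7, 0); Entrant gets 3.
- Moderate → Incumbent plays E1 (best of 9, 8, 1, 0); Entrant gets 4.
- Aggressive → Incumbent plays E1 (best of 8, 0, 4, 0); Entrant gets 0.
Maximizing over 3, 4, 0, Entrant chooses Moderate. Subgame-perfect outcome: (E1, Moderate) with payoffs (9, 4).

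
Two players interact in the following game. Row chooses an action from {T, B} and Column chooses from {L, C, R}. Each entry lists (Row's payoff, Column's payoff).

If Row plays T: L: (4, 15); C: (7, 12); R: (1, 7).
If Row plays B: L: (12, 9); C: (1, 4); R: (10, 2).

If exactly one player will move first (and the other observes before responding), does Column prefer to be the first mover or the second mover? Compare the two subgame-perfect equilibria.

If Row leads: Column's best replies are T→L, B→L; Row's induced payoffs 4, 12; outcome (B, L), payoffs (12, 9).
If Column leads: Row's best replies are L→B, C→T, R→B; Column's induced payoffs 9, 12, 2; outcome (T, C), payoffs (7, 12).
Column gets 12 moving first and 9 moving second, so Column prefers to move first.

first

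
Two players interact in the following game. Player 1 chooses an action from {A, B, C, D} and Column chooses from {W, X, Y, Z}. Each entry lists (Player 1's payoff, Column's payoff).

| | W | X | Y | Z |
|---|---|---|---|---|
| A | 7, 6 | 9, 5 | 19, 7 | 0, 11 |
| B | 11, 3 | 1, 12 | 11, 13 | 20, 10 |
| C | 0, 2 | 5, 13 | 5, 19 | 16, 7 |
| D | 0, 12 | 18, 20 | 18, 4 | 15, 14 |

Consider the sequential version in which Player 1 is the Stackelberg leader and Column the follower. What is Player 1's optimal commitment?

Solve by backward induction (Player 1 leads).
- A → Column plays Z (best of 6, 5, 7, 11); Player 1 gets 0.
- B → Column plays Y (best of 3, 12, 13, 10); Player 1 gets 11.
- C → Column plays Y (best of 2, 13, 19, 7); Player 1 gets 5.
- D → Column plays X (best of 12, 20, 4, 14); Player 1 gets 18.
Player 1's induced payoffs are 0, 11, 5, 18, so Player 1 commits to D. Subgame-perfect outcome: (D, X) with payoffs (18, 20).

D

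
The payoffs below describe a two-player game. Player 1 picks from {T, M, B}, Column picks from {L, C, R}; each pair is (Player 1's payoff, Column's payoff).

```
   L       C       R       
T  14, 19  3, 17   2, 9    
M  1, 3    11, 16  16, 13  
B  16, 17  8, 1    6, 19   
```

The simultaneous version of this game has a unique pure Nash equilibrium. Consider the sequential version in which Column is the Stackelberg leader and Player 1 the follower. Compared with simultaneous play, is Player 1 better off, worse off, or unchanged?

Player 1 best-responds to each possible Column move:
- L: Player 1 compares 14, 1, 16 and picks B; Column would get 17.
- C: Player 1 compares 3, 11, 8 and picks M; Column would get 16.
- R: Player 1 compares 2, 16, 6 and picks M; Column would get 13.
Maximizing over 17, 16, 13, Column chooses L. Subgame-perfect outcome: (B, L) with payoffs (16, 17).
For the simultaneous game, intersect best replies.
Player 1's best replies: L→B; C→M; R→M.
Column's best replies: T→L; M→C; B→R.
The unique mutual best reply is (M, C), giving (11, 16).
Player 1 earns 16 sequentially versus 11 at the Nash outcome: better off.

better off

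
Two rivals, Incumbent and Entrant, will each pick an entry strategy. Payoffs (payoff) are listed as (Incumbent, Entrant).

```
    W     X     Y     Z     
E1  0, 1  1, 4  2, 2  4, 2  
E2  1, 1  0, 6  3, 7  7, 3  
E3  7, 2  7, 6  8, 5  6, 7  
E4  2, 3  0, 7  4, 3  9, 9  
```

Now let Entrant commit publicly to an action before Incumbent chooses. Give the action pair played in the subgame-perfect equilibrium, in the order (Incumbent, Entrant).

(E4, Z)

Incumbent best-responds to each possible Entrant move:
- W → Incumbent plays E3 (best of 0, 1, 7, 2); Entrant gets 2.
- X → Incumbent plays E3 (best of 1, 0, 7, 0); Entrant gets 6.
- Y → Incumbent plays E3 (best of 2, 3, 8, 4); Entrant gets 5.
- Z → Incumbent plays E4 (best of 4, 7, 6, 9); Entrant gets 9.
Among 2, 6, 5, 9, the best is 9 at Z. Subgame-perfect outcome: (E4, Z) with payoffs (9, 9).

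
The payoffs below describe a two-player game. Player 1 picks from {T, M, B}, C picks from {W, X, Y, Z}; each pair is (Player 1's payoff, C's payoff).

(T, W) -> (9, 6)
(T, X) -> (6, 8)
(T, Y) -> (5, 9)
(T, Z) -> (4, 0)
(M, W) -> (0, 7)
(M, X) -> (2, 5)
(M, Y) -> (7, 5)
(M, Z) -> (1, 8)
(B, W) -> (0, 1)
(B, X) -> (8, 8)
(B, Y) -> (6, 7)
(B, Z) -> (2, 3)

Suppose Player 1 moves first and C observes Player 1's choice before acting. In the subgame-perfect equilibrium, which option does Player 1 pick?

B

C best-responds to each possible Player 1 move:
- T: C compares 6, 8, 9, 0 and picks Y; Player 1 would get 5.
- M: C compares 7, 5, 5, 8 and picks Z; Player 1 would get 1.
- B: C compares 1, 8, 7, 3 and picks X; Player 1 would get 8.
Maximizing over 5, 1, 8, Player 1 chooses B. Subgame-perfect outcome: (B, X) with payoffs (8, 8).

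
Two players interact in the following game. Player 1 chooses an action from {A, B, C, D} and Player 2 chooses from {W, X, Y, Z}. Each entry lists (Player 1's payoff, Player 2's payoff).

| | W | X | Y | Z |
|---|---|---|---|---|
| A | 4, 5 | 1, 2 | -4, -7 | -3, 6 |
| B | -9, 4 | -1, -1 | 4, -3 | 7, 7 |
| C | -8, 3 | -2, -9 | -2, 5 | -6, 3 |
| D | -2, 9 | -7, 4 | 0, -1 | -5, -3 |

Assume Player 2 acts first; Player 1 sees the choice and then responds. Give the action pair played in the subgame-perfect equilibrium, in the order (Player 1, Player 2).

(B, Z)

Backward induction with Player 2 moving first.
- W: Player 1 compares 4, -9, -8, -2 and picks A; Player 2 would get 5.
- X: Player 1 compares 1, -1, -2, -7 and picks A; Player 2 would get 2.
- Y: Player 1 compares -4, 4, -2, 0 and picks B; Player 2 would get -3.
- Z: Player 1 compares -3, 7, -6, -5 and picks B; Player 2 would get 7.
Among 5, 2, -3, 7, the best is 7 at Z. Subgame-perfect outcome: (B, Z) with payoffs (7, 7).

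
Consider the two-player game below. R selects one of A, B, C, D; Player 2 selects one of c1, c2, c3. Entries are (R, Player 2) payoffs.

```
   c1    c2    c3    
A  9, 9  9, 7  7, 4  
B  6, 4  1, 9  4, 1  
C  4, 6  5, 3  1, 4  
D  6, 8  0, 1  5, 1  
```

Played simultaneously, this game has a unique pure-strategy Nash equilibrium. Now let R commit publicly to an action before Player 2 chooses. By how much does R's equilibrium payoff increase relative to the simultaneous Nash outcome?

Work backward from Player 2's decision.
- A: Player 2 compares 9, 7, 4 and picks c1; R would get 9.
- B: Player 2 compares 4, 9, 1 and picks c2; R would get 1.
- C: Player 2 compares 6, 3, 4 and picks c1; R would get 4.
- D: Player 2 compares 8, 1, 1 and picks c1; R would get 6.
Among 9, 1, 4, 6, the best is 9 at A. Subgame-perfect outcome: (A, c1) with payoffs (9, 9).
For the simultaneous game, intersect best replies.
R's best replies: c1→A; c2→A; c3→A.
Player 2's best replies: A→c1; B→c2; C→c1; D→c1.
The unique mutual best reply is (A, c1), giving (9, 9).
R's commitment gain: 9 − 9 = 0.

0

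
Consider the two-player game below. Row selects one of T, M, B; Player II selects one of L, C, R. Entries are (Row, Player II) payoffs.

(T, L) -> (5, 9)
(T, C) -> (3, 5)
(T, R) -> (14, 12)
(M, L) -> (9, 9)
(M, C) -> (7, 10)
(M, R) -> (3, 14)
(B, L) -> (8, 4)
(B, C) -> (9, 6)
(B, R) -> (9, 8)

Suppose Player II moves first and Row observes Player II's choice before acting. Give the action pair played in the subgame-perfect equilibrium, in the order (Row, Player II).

Row best-responds to each possible Player II move:
- L: Row compares 5, 9, 8 and picks M; Player II would get 9.
- C: Row compares 3, 7, 9 and picks B; Player II would get 6.
- R: Row compares 14, 3, 9 and picks T; Player II would get 12.
Among 9, 6, 12, the best is 12 at R. Subgame-perfect outcome: (T, R) with payoffs (14, 12).

(T, R)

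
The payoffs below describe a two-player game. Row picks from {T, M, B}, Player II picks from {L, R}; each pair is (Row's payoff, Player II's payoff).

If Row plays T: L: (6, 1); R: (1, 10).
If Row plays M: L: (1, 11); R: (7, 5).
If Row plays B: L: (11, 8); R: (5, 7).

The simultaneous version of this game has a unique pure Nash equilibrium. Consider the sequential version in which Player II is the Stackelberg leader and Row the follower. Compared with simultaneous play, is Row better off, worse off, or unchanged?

unchanged

Solve by backward induction (Player II leads).
- L: BR = B, leader payoff 8.
- R: BR = M, leader payoff 5.
Maximizing over 8, 5, Player II chooses L. Subgame-perfect outcome: (B, L) with payoffs (11, 8).
For the simultaneous game, intersect best replies.
Row's best replies: L→B; R→M.
Player II's best replies: T→R; M→L; B→L.
The unique mutual best reply is (B, L), giving (11, 8).
Row earns 11 sequentially versus 11 at the Nash outcome: unchanged.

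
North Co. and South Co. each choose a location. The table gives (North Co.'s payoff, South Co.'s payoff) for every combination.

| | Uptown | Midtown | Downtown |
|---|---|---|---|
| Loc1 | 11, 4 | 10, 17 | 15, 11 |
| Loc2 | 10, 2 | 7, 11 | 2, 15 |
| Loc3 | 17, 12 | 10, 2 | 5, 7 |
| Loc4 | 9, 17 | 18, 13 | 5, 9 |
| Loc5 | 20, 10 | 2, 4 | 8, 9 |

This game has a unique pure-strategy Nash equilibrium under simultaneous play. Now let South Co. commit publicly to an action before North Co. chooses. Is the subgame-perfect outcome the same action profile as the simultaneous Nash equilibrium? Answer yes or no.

Solve by backward induction (South Co. leads).
- Uptown: BR = Loc5, leader payoff 10.
- Midtown: BR = Loc4, leader payoff 13.
- Downtown: BR = Loc1, leader payoff 11.
Maximizing over 10, 13, 11, South Co. chooses Midtown. Subgame-perfect outcome: (Loc4, Midtown) with payoffs (18, 13).
For the simultaneous game, intersect best replies.
North Co.'s best replies: Uptown→Loc5; Midtown→Loc4; Downtown→Loc1.
South Co.'s best replies: Loc1→Midtown; Loc2→Downtown; Loc3→Uptown; Loc4→Uptown; Loc5→Uptown.
Only (Loc5, Uptown) has each player best-responding; Nash payoffs (20, 10).
Sequential outcome (Loc4, Midtown) differs from the Nash profile (Loc5, Uptown).

no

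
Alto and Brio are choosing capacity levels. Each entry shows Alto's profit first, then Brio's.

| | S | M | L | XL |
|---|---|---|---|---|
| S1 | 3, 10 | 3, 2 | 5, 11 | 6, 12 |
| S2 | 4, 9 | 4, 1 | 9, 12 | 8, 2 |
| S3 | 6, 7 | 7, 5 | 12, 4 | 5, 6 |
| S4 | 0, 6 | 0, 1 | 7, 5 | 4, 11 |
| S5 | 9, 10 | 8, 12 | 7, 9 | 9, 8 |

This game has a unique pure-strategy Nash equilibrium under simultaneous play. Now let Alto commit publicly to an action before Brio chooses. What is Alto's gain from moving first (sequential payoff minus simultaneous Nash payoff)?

1

Solve by backward induction (Alto leads).
- S1 → Brio plays XL (best of 10, 2, 11, 12); Alto gets 6.
- S2 → Brio plays L (best of 9, 1, 12, 2); Alto gets 9.
- S3 → Brio plays S (best of 7, 5, 4, 6); Alto gets 6.
- S4 → Brio plays XL (best of 6, 1, 5, 11); Alto gets 4.
- S5 → Brio plays M (best of 10, 12, 9, 8); Alto gets 8.
Alto's induced payoffs are 6, 9, 6, 4, 8, so Alto commits to S2. Subgame-perfect outcome: (S2, L) with payoffs (9, 12).
Under simultaneous play:
Alto's best replies: S→S5; M→S5; L→S3; XL→S5.
Brio's best replies: S1→XL; S2→L; S3→S; S4→XL; S5→M.
Only (S5, M) has each player best-responding; Nash payoffs (8, 12).
Alto's commitment gain: 9 − 8 = 1.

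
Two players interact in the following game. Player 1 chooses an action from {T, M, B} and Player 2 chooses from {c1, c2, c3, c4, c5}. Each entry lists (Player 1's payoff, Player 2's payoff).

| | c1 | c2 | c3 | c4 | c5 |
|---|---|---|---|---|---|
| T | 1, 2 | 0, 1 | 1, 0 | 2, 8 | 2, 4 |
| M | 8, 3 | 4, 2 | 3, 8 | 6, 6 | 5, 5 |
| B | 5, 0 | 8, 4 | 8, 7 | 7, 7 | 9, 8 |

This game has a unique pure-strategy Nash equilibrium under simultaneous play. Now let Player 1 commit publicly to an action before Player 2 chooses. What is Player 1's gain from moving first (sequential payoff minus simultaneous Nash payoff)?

0

Player 2 best-responds to each possible Player 1 move:
- T: BR = c4, leader payoff 2.
- M: BR = c3, leader payoff 3.
- B: BR = c5, leader payoff 9.
Player 1's induced payoffs are 2, 3, 9, so Player 1 commits to B. Subgame-perfect outcome: (B, c5) with payoffs (9, 8).
Under simultaneous play:
Player 1's best replies: c1→M; c2→B; c3→B; c4→B; c5→B.
Player 2's best replies: T→c4; M→c3; B→c5.
The unique mutual best reply is (B, c5), giving (9, 8).
Player 1's commitment gain: 9 − 9 = 0.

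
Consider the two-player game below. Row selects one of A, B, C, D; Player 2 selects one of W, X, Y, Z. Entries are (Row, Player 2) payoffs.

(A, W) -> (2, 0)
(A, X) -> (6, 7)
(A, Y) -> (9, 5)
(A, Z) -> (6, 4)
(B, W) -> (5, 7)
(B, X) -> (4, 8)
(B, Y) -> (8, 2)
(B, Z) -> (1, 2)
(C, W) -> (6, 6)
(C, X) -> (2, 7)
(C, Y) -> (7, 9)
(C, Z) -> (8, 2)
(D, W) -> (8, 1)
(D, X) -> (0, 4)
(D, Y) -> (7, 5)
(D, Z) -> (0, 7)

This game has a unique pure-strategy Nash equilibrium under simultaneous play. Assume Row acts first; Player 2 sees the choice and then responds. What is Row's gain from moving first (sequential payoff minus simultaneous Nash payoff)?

Player 2 best-responds to each possible Row move:
- A: Player 2 compares 0, 7, 5, 4 and picks X; Row would get 6.
- B: Player 2 compares 7, 8, 2, 2 and picks X; Row would get 4.
- C: Player 2 compares 6, 7, 9, 2 and picks Y; Row would get 7.
- D: Player 2 compares 1, 4, 5, 7 and picks Z; Row would get 0.
Among 6, 4, 7, 0, the best is 7 at C. Subgame-perfect outcome: (C, Y) with payoffs (7, 9).
Now find the simultaneous Nash equilibrium.
Row's best replies: W→D; X→A; Y→A; Z→C.
Player 2's best replies: A→X; B→X; C→Y; D→Z.
The unique mutual best reply is (A, X), giving (6, 7).
Row's commitment gain: 7 − 6 = 1.

1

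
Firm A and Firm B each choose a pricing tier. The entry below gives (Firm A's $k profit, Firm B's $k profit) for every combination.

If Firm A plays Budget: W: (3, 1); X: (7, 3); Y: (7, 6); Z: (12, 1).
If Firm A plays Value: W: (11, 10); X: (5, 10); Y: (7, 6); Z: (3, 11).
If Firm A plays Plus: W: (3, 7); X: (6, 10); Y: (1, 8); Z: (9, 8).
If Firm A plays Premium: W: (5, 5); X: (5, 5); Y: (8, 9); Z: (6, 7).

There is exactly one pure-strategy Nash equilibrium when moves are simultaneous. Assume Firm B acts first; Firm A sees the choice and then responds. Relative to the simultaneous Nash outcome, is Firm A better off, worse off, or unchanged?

Work backward from Firm A's decision.
- W: Firm A compares 3, 11, 3, 5 and picks Value; Firm B would get 10.
- X: Firm A compares 7, 5, 6, 5 and picks Budget; Firm B would get 3.
- Y: Firm A compares 7, 7, 1, 8 and picks Premium; Firm B would get 9.
- Z: Firm A compares 12, 3, 9, 6 and picks Budget; Firm B would get 1.
Maximizing over 10, 3, 9, 1, Firm B chooses W. Subgame-perfect outcome: (Value, W) with payoffs (11, 10).
Now find the simultaneous Nash equilibrium.
Firm A's best replies: W→Value; X→Budget; Y→Premium; Z→Budget.
Firm B's best replies: Budget→Y; Value→Z; Plus→X; Premium→Y.
Only (Premium, Y) has each player best-responding; Nash payoffs (8, 9).
Firm A earns 11 sequentially versus 8 at the Nash outcome: better off.

better off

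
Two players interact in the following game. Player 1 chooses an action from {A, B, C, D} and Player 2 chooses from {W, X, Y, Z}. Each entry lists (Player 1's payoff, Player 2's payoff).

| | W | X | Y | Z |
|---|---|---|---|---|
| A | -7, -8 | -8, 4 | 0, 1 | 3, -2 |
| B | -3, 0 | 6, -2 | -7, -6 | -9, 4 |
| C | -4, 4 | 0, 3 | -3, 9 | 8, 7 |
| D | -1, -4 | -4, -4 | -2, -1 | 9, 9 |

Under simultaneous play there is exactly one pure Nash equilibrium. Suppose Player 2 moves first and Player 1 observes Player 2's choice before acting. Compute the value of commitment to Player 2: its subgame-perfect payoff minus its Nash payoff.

0

Player 1 best-responds to each possible Player 2 move:
- W → Player 1 plays D (best of -7, -3, -4, -1); Player 2 gets -4.
- X → Player 1 plays B (best of -8, 6, 0, -4); Player 2 gets -2.
- Y → Player 1 plays A (best of 0, -7, -3, -2); Player 2 gets 1.
- Z → Player 1 plays D (best of 3, -9, 8, 9); Player 2 gets 9.
Maximizing over -4, -2, 1, 9, Player 2 chooses Z. Subgame-perfect outcome: (D, Z) with payoffs (9, 9).
Under simultaneous play:
Player 1's best replies: W→D; X→B; Y→A; Z→D.
Player 2's best replies: A→X; B→Z; C→Y; D→Z.
Only (D, Z) has each player best-responding; Nash payoffs (9, 9).
Player 2's commitment gain: 9 − 9 = 0.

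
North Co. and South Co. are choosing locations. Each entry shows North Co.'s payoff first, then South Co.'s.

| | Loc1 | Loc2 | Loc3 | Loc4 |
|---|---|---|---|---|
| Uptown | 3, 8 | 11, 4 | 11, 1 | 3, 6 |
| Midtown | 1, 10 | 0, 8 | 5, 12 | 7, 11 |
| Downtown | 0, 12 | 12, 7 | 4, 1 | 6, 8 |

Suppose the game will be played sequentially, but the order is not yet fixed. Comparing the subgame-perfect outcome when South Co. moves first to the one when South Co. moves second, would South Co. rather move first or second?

second

If North Co. leads: South Co.'s best replies are Uptown→Loc1, Midtown→Loc3, Downtown→Loc1; North Co.'s induced payoffs 3, 5, 0; outcome (Midtown, Loc3), payoffs (5, 12).
If South Co. leads: North Co.'s best replies are Loc1→Uptown, Loc2→Downtown, Loc3→Uptown, Loc4→Midtown; South Co.'s induced payoffs 8, 7, 1, 11; outcome (Midtown, Loc4), payoffs (7, 11).
South Co. gets 11 moving first and 12 moving second, so South Co. prefers to move second.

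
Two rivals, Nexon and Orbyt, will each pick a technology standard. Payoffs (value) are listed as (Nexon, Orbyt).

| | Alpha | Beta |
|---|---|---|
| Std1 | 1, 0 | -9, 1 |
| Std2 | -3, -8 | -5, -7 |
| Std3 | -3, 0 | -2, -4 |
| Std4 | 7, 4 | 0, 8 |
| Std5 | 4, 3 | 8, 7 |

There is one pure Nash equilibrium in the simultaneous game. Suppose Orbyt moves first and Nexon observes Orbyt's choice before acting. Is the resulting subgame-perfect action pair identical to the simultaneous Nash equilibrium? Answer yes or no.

yes

Nexon best-responds to each possible Orbyt move:
- Alpha → Nexon plays Std4 (best of 1, -3, -3, 7, 4); Orbyt gets 4.
- Beta → Nexon plays Std5 (best of -9, -5, -2, 0, 8); Orbyt gets 7.
Maximizing over 4, 7, Orbyt chooses Beta. Subgame-perfect outcome: (Std5, Beta) with payoffs (8, 7).
Under simultaneous play:
Nexon's best replies: Alpha→Std4; Beta→Std5.
Orbyt's best replies: Std1→Beta; Std2→Beta; Std3→Alpha; Std4→Beta; Std5→Beta.
Only (Std5, Beta) has each player best-responding; Nash payoffs (8, 7).
Sequential outcome (Std5, Beta) coincides with the Nash profile (Std5, Beta).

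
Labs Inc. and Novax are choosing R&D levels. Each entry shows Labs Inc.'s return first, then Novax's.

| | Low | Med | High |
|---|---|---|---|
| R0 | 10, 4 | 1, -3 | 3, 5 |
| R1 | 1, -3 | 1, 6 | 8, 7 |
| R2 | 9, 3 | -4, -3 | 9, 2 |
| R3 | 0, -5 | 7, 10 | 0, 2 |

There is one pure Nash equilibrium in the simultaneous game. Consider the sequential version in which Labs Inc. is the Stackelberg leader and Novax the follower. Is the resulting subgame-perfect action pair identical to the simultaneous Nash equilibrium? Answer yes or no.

Backward induction with Labs Inc. moving first.
- R0 → Novax plays High (best of 4, -3, 5); Labs Inc. gets 3.
- R1 → Novax plays High (best of -3, 6, 7); Labs Inc. gets 8.
- R2 → Novax plays Low (best of 3, -3, 2); Labs Inc. gets 9.
- R3 → Novax plays Med (best of -5, 10, 2); Labs Inc. gets 7.
Maximizing over 3, 8, 9, 7, Labs Inc. chooses R2. Subgame-perfect outcome: (R2, Low) with payoffs (9, 3).
For the simultaneous game, intersect best replies.
Labs Inc.'s best replies: Low→R0; Med→R3; High→R2.
Novax's best replies: R0→High; R1→High; R2→Low; R3→Med.
The unique mutual best reply is (R3, Med), giving (7, 10).
Sequential outcome (R2, Low) differs from the Nash profile (R3, Med).

no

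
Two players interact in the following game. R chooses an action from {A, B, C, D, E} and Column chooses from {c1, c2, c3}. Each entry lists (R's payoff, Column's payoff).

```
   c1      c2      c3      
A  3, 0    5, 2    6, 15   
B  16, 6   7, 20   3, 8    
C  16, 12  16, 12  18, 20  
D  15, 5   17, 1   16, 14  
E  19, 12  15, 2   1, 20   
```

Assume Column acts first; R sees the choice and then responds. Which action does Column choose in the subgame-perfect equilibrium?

c3

Work backward from R's decision.
- c1: BR = E, leader payoff 12.
- c2: BR = D, leader payoff 1.
- c3: BR = C, leader payoff 20.
Among 12, 1, 20, the best is 20 at c3. Subgame-perfect outcome: (C, c3) with payoffs (18, 20).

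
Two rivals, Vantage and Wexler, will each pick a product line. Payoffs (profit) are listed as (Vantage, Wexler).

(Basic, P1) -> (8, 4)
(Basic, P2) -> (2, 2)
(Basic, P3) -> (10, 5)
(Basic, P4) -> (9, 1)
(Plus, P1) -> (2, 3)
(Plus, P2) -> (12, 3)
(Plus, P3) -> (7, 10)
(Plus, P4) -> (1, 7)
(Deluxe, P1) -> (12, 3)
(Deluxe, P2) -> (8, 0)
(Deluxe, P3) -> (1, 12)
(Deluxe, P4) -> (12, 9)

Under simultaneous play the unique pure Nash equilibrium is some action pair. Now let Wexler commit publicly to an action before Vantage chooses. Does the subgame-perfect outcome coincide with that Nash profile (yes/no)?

no

Work backward from Vantage's decision.
- P1: BR = Deluxe, leader payoff 3.
- P2: BR = Plus, leader payoff 3.
- P3: BR = Basic, leader payoff 5.
- P4: BR = Deluxe, leader payoff 9.
Among 3, 3, 5, 9, the best is 9 at P4. Subgame-perfect outcome: (Deluxe, P4) with payoffs (12, 9).
Under simultaneous play:
Vantage's best replies: P1→Deluxe; P2→Plus; P3→Basic; P4→Deluxe.
Wexler's best replies: Basic→P3; Plus→P3; Deluxe→P3.
The unique mutual best reply is (Basic, P3), giving (10, 5).
Sequential outcome (Deluxe, P4) differs from the Nash profile (Basic, P3).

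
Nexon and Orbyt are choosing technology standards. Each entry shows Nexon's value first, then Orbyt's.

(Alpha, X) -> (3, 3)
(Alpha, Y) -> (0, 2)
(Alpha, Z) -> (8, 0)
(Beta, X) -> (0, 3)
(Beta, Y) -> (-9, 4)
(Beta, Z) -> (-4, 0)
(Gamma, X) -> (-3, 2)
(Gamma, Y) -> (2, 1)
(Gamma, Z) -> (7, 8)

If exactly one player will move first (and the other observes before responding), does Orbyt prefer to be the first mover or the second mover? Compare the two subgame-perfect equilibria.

If Nexon leads: Orbyt's best replies are Alpha→X, Beta→Y, Gamma→Z; Nexon's induced payoffs 3, -9, 7; outcome (Gamma, Z), payoffs (7, 8).
If Orbyt leads: Nexon's best replies are X→Alpha, Y→Gamma, Z→Alpha; Orbyt's induced payoffs 3, 1, 0; outcome (Alpha, X), payoffs (3, 3).
Orbyt gets 3 moving first and 8 moving second, so Orbyt prefers to move second.

second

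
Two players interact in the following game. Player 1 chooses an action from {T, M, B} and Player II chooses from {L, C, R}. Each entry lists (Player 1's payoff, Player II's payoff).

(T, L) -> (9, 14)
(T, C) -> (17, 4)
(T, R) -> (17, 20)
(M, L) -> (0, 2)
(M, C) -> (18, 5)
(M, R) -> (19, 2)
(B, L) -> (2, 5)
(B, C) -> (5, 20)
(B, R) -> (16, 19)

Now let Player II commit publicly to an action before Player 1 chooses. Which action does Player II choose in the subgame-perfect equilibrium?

Solve by backward induction (Player II leads).
- L: Player 1 compares 9, 0, 2 and picks T; Player II would get 14.
- C: Player 1 compares 17, 18, 5 and picks M; Player II would get 5.
- R: Player 1 compares 17, 19, 16 and picks M; Player II would get 2.
Maximizing over 14, 5, 2, Player II chooses L. Subgame-perfect outcome: (T, L) with payoffs (9, 14).

L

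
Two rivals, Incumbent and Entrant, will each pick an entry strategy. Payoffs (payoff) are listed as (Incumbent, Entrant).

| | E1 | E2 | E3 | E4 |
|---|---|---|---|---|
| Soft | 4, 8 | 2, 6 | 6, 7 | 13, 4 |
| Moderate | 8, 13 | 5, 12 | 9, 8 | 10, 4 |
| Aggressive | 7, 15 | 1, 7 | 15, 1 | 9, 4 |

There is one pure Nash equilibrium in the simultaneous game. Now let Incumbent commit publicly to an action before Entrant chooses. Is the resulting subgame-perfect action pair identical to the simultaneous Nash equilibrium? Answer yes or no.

Entrant best-responds to each possible Incumbent move:
- Soft: BR = E1, leader payoff 4.
- Moderate: BR = E1, leader payoff 8.
- Aggressive: BR = E1, leader payoff 7.
Maximizing over 4, 8, 7, Incumbent chooses Moderate. Subgame-perfect outcome: (Moderate, E1) with payoffs (8, 13).
Under simultaneous play:
Incumbent's best replies: E1→Moderate; E2→Moderate; E3→Aggressive; E4→Soft.
Entrant's best replies: Soft→E1; Moderate→E1; Aggressive→E1.
Only (Moderate, E1) has each player best-responding; Nash payoffs (8, 13).
Sequential outcome (Moderate, E1) coincides with the Nash profile (Moderate, E1).

yes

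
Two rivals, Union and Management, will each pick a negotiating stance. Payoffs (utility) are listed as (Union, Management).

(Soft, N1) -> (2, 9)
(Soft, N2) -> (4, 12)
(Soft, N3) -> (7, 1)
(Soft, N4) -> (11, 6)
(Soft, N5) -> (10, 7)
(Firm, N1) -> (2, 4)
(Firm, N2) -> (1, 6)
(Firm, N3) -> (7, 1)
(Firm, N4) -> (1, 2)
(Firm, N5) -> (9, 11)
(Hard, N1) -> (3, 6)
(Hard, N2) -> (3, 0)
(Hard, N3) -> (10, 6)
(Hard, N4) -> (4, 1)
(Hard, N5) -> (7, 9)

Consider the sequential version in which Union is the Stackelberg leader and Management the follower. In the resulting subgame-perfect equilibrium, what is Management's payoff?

Work backward from Management's decision.
- Soft → Management plays N2 (best of 9, 12, 1, 6, 7); Union gets 4.
- Firm → Management plays N5 (best of 4, 6, 1, 2, 11); Union gets 9.
- Hard → Management plays N5 (best of 6, 0, 6, 1, 9); Union gets 7.
Union's induced payoffs are 4, 9, 7, so Union commits to Firm. Subgame-perfect outcome: (Firm, N5) with payoffs (9, 11).

11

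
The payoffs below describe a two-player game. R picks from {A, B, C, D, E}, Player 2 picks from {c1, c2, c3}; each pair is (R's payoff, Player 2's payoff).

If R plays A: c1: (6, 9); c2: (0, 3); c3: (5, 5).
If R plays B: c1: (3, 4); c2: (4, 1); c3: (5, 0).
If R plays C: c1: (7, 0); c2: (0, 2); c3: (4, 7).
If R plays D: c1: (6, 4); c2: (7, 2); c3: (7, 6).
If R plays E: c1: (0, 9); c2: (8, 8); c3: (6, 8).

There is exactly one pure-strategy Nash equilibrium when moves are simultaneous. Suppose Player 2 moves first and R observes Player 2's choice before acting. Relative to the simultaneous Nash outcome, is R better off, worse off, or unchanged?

Work backward from R's decision.
- c1 → R plays C (best of 6, 3, 7, 6, 0); Player 2 gets 0.
- c2 → R plays E (best of 0, 4, 0, 7, 8); Player 2 gets 8.
- c3 → R plays D (best of 5, 5, 4, 7, 6); Player 2 gets 6.
Among 0, 8, 6, the best is 8 at c2. Subgame-perfect outcome: (E, c2) with payoffs (8, 8).
Now find the simultaneous Nash equilibrium.
R's best replies: c1→C; c2→E; c3→D.
Player 2's best replies: A→c1; B→c1; C→c3; D→c3; E→c1.
The unique mutual best reply is (D, c3), giving (7, 6).
R earns 8 sequentially versus 7 at the Nash outcome: better off.

better off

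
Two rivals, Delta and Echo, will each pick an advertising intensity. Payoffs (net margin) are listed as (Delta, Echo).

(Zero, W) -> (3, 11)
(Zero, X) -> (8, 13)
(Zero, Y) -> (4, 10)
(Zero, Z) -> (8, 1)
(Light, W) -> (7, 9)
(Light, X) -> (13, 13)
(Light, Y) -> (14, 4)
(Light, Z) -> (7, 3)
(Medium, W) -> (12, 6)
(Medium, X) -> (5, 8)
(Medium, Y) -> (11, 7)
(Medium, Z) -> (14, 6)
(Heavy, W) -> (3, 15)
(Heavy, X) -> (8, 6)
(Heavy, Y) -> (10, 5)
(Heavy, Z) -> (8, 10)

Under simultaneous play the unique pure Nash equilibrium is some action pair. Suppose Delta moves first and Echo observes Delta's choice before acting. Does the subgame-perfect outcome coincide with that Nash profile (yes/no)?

yes

Work backward from Echo's decision.
- Zero: Echo compares 11, 13, 10, 1 and picks X; Delta would get 8.
- Light: Echo compares 9, 13, 4, 3 and picks X; Delta would get 13.
- Medium: Echo compares 6, 8, 7, 6 and picks X; Delta would get 5.
- Heavy: Echo compares 15, 6, 5, 10 and picks W; Delta would get 3.
Delta's induced payoffs are 8, 13, 5, 3, so Delta commits to Light. Subgame-perfect outcome: (Light, X) with payoffs (13, 13).
Under simultaneous play:
Delta's best replies: W→Medium; X→Light; Y→Light; Z→Medium.
Echo's best replies: Zero→X; Light→X; Medium→X; Heavy→W.
Only (Light, X) has each player best-responding; Nash payoffs (13, 13).
Sequential outcome (Light, X) coincides with the Nash profile (Light, X).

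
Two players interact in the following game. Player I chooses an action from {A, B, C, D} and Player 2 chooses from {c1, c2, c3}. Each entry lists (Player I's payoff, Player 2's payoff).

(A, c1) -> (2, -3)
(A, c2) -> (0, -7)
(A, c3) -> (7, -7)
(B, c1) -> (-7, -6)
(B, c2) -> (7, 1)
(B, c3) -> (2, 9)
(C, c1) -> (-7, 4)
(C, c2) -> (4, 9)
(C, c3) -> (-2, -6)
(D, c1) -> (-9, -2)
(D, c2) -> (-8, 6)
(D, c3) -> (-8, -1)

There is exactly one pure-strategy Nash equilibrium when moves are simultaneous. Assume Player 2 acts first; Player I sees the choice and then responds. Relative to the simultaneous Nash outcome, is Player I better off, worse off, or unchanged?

better off

Backward induction with Player 2 moving first.
- c1: Player I compares 2, -7, -7, -9 and picks A; Player 2 would get -3.
- c2: Player I compares 0, 7, 4, -8 and picks B; Player 2 would get 1.
- c3: Player I compares 7, 2, -2, -8 and picks A; Player 2 would get -7.
Player 2's induced payoffs are -3, 1, -7, so Player 2 commits to c2. Subgame-perfect outcome: (B, c2) with payoffs (7, 1).
Under simultaneous play:
Player I's best replies: c1→A; c2→B; c3→A.
Player 2's best replies: A→c1; B→c3; C→c2; D→c2.
The unique mutual best reply is (A, c1), giving (2, -3).
Player I earns 7 sequentially versus 2 at the Nash outcome: better off.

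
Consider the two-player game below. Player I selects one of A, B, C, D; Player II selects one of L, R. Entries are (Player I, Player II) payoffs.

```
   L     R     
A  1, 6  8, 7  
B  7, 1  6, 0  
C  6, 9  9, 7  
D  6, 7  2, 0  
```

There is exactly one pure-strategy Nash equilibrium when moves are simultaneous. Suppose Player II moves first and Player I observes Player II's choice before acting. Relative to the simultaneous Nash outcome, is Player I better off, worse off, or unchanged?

better off

Solve by backward induction (Player II leads).
- L: BR = B, leader payoff 1.
- R: BR = C, leader payoff 7.
Maximizing over 1, 7, Player II chooses R. Subgame-perfect outcome: (C, R) with payoffs (9, 7).
Now find the simultaneous Nash equilibrium.
Player I's best replies: L→B; R→C.
Player II's best replies: A→R; B→L; C→L; D→L.
The unique mutual best reply is (B, L), giving (7, 1).
Player I earns 9 sequentially versus 7 at the Nash outcome: better off.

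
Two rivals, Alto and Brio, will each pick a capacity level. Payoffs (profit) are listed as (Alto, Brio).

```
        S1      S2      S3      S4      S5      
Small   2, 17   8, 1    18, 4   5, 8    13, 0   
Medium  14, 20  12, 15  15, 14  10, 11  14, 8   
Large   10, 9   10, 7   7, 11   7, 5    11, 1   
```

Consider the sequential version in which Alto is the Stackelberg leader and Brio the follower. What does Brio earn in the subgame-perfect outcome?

20

Work backward from Brio's decision.
- Small: BR = S1, leader payoff 2.
- Medium: BR = S1, leader payoff 14.
- Large: BR = S3, leader payoff 7.
Maximizing over 2, 14, 7, Alto chooses Medium. Subgame-perfect outcome: (Medium, S1) with payoffs (14, 20).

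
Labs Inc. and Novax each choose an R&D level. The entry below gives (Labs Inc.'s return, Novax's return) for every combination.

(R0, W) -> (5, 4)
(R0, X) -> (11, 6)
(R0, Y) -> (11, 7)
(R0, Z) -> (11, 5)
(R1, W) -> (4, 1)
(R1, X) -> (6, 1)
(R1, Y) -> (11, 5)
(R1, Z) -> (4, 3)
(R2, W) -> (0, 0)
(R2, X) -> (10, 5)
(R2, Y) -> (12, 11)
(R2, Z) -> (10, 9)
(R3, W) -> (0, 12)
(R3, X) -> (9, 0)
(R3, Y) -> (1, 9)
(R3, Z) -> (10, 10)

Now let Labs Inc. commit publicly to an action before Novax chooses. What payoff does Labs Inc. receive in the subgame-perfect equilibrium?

12

Backward induction with Labs Inc. moving first.
- R0 → Novax plays Y (best of 4, 6, 7, 5); Labs Inc. gets 11.
- R1 → Novax plays Y (best of 1, 1, 5, 3); Labs Inc. gets 11.
- R2 → Novax plays Y (best of 0, 5, 11, 9); Labs Inc. gets 12.
- R3 → Novax plays W (best of 12, 0, 9, 10); Labs Inc. gets 0.
Among 11, 11, 12, 0, the best is 12 at R2. Subgame-perfect outcome: (R2, Y) with payoffs (12, 11).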